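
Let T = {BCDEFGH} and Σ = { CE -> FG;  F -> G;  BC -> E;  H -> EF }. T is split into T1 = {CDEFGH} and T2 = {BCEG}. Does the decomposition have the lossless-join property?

No

Common attributes: T1 ∩ T2 = {CEG}.
Closure of {CEG}: CE → FG applies, adding F. So (CEG)⁺ = {CEFG}.
The closure contains neither all of T1 = {CDEFGH} nor all of T2 = {BCEG}, so the common attributes are not a superkey of either fragment. The join is lossy.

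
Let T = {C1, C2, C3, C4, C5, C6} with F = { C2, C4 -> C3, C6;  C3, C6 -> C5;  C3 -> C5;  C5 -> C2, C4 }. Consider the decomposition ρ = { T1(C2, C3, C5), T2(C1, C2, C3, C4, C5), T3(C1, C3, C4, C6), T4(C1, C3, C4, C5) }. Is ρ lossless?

Yes

Chase test. Columns are C1, C2, C3, C4, C5, C6; row i has aⱼ where attribute j ∈ Ti, else bᵢⱼ.
Initial tableau (one row per fragment):
  row 1: b11 a2 a3 b14 a5 b16
  row 2: a1 a2 a3 a4 a5 b26
  row 3: a1 b32 a3 a4 b35 a6
  row 4: a1 b42 a3 a4 a5 b46
Rows 1 and 3 agree on C3; apply C3→C5 and equate their C5 entries.
Rows 1 and 2 agree on C5; apply C5→C2, C4 and equate their C2, C4 entries.
Rows 1 and 3 agree on C5; apply C5→C2, C4 and equate their C2, C4 entries.
Rows 1 and 4 agree on C5; apply C5→C2, C4 and equate their C2, C4 entries.
Rows 1 and 2 agree on C2, C4; apply C2, C4→C3, C6 and equate their C3, C6 entries.
Rows 1 and 3 agree on C2, C4; apply C2, C4→C3, C6 and equate their C3, C6 entries.
Rows 1 and 4 agree on C2, C4; apply C2, C4→C3, C6 and equate their C3, C6 entries.
Row 2 is now all distinguished symbols — the join is lossless.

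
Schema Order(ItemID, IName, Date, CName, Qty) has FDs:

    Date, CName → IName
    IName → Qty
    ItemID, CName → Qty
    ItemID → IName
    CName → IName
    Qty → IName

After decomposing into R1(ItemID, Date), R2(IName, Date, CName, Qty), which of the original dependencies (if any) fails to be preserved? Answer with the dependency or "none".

ItemID → IName

Check ItemID → IName: no single fragment contains all of {ItemID, IName}, and the restricted closure of {ItemID} across the fragments never reaches {IName}.
Date, CName → IName is preserved.
IName → Qty is preserved.
ItemID, CName → Qty is preserved.
CName → IName is preserved.
Qty → IName is preserved.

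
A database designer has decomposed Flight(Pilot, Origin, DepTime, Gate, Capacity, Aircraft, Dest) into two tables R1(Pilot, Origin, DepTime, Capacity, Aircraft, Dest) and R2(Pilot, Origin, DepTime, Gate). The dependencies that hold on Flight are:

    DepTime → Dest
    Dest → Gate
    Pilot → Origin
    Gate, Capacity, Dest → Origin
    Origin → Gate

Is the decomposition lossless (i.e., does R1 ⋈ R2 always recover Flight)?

Common attributes: R1 ∩ R2 = {Pilot, Origin, DepTime}.
Closure of {Pilot, Origin, DepTime}: DepTime → Dest applies, adding Dest; Dest → Gate applies, adding Gate. So (Pilot, Origin, DepTime)⁺ = {Pilot, Origin, DepTime, Gate, Dest}.
This closure contains every attribute of R2, so R1 ∩ R2 → R2. The join is lossless.

Yes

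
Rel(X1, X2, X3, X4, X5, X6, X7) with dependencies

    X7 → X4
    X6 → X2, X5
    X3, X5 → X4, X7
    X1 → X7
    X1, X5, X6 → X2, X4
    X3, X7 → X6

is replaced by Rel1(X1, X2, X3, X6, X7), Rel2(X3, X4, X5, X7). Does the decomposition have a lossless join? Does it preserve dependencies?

lossless but not dependency-preserving

Lossless test: (X3, X7)⁺ = {X2, X3, X4, X5, X6, X7}, which contains all of one fragment — lossless.
Dependency preservation: the restricted closure of {X6} across the fragments never reaches {X2, X5}, so X6 → X2, X5 cannot be enforced without a join — not preserved.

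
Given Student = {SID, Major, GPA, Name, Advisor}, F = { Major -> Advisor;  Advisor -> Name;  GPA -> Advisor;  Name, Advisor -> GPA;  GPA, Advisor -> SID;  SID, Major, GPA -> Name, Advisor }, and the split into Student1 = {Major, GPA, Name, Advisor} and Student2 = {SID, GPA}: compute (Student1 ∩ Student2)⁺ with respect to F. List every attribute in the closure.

Student1 ∩ Student2 = {GPA}.
GPA → Advisor applies, adding Advisor
GPA, Advisor → SID applies, adding SID
Advisor → Name applies, adding Name
Closure: {SID, GPA, Name, Advisor}.

SID, GPA, Name, Advisor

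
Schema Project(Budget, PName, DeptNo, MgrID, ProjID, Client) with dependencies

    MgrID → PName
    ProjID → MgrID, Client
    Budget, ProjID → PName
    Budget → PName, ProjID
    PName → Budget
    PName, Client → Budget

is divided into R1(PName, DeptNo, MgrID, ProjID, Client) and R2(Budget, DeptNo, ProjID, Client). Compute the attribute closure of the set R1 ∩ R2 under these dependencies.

R1 ∩ R2 = {DeptNo, ProjID, Client}.
ProjID → MgrID, Client applies, adding MgrID
MgrID → PName applies, adding PName
PName → Budget applies, adding Budget
Closure: {Budget, PName, DeptNo, MgrID, ProjID, Client}.

Budget, PName, DeptNo, MgrID, ProjID, Client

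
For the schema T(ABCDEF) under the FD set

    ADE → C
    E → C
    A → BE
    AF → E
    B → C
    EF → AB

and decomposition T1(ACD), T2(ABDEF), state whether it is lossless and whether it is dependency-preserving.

lossless but not dependency-preserving

Lossless test: (AD)⁺ = {ABCDE}, which contains all of one fragment — lossless.
Dependency preservation: the restricted closure of {E} across the fragments never reaches {C}, so E → C cannot be enforced without a join — not preserved.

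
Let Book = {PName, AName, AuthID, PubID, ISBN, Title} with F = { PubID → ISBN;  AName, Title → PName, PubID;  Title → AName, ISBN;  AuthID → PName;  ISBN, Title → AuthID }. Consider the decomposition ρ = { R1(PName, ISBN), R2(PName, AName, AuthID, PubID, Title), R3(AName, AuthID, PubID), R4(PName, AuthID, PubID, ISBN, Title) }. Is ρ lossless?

Chase test. Columns are PName, AName, AuthID, PubID, ISBN, Title; row i has aⱼ where attribute j ∈ Ri, else bᵢⱼ.
Initial tableau (one row per fragment):
  row 1: a1 b12 b13 b14 a5 b16
  row 2: a1 a2 a3 a4 b25 a6
  row 3: b31 a2 a3 a4 b35 b36
  row 4: a1 b42 a3 a4 a5 a6
Rows 2 and 3 agree on PubID; apply PubID→ISBN and equate their ISBN entries.
Rows 2 and 4 agree on PubID; apply PubID→ISBN and equate their ISBN entries.
Rows 2 and 4 agree on Title; apply Title→AName, ISBN and equate their AName, ISBN entries.
Rows 2 and 3 agree on AuthID; apply AuthID→PName and equate their PName entries.
Row 2 is now all distinguished symbols — the join is lossless.

Yes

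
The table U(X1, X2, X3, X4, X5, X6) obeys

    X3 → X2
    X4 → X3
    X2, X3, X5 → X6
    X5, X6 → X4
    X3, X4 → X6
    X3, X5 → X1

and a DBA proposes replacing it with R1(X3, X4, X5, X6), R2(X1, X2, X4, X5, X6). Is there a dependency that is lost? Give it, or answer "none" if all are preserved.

Check X3 → X2: no single fragment contains all of {X2, X3}, and the restricted closure of {X3} across the fragments never reaches {X2}.
X4 → X3 is preserved.
X2, X3, X5 → X6 is preserved.
X5, X6 → X4 is preserved.
X3, X4 → X6 is preserved.
X3, X5 → X1 is preserved.

X3 → X2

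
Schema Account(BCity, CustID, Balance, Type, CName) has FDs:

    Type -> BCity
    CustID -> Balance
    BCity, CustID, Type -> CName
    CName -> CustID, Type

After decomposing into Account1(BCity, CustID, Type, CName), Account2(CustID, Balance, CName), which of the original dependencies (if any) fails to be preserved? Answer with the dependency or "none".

none

Type → BCity lies within Account1.
CustID → Balance lies within Account2.
BCity, CustID, Type → CName lies within Account1.
CName → CustID, Type lies within Account1.
Every dependency is enforceable on the fragments, so the decomposition is dependency-preserving.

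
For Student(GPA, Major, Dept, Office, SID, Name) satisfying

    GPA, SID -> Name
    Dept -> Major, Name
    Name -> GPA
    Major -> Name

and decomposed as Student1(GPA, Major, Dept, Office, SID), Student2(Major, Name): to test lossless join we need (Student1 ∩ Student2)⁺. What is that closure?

GPA, Major, Name

Student1 ∩ Student2 = {Major}.
Major → Name applies, adding Name
Name → GPA applies, adding GPA
Closure: {GPA, Major, Name}.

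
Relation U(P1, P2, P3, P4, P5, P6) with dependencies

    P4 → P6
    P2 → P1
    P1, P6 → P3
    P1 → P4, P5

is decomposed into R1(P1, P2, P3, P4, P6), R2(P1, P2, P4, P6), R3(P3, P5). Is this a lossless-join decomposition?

Chase test. Columns are P1, P2, P3, P4, P5, P6; row i has aⱼ where attribute j ∈ Ri, else bᵢⱼ.
Initial tableau (one row per fragment):
  row 1: a1 a2 a3 a4 b15 a6
  row 2: a1 a2 b23 a4 b25 a6
  row 3: b31 b32 a3 b34 a5 b36
Rows 1 and 2 agree on P1, P6; apply P1, P6→P3 and equate their P3 entries.
Rows 1 and 2 agree on P1; apply P1→P4, P5 and equate their P4, P5 entries.
No row becomes fully distinguished — the join is lossy.

No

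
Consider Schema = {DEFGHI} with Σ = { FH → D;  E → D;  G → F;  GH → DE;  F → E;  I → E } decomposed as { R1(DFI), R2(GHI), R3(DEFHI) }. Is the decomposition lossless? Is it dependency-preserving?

Lossless test (chase): Rows 1 and 3 agree on F; apply F→E and equate their E entries. Rows 1 and 2 agree on I; apply I→E and equate their E entries. Rows 1 and 2 agree on E; apply E→D and equate their D entries. No row becomes fully distinguished — the join is lossy.
Dependency preservation: the restricted closure of {G} across the fragments never reaches {F}, so G → F cannot be enforced without a join — not preserved.

lossy and not dependency-preserving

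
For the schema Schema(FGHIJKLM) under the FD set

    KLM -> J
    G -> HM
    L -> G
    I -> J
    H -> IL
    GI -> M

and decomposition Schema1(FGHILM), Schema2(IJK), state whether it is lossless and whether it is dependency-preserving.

lossy but dependency-preserving

Lossless test: (I)⁺ = {IJ}, which is a superkey of neither fragment — lossy.
Dependency preservation: KLM → J is not contained in any single fragment, but the restricted closure of its left-hand side across the fragments still reaches the right-hand side; the remaining FDs each lie inside some fragment. All dependencies are preserved.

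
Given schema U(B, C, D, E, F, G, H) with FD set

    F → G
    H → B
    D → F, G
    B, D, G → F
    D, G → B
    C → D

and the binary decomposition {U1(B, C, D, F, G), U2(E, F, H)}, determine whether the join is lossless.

No

Common attributes: U1 ∩ U2 = {F}.
Closure of {F}: F → G applies, adding G. So (F)⁺ = {F, G}.
The closure contains neither all of U1 = {B, C, D, F, G} nor all of U2 = {E, F, H}, so the common attributes are not a superkey of either fragment. The join is lossy.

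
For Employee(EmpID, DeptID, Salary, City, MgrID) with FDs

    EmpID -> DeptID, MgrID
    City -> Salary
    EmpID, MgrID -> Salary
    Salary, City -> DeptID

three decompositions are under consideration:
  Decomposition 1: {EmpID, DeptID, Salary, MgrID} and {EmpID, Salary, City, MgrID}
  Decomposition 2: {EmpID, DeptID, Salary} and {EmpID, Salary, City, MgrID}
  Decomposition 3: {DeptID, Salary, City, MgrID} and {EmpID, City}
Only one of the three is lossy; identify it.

Decomposition 3

Decomposition 1: common = {EmpID, Salary, MgrID}, closure = {EmpID, DeptID, Salary, MgrID} → lossless.
Decomposition 2: common = {EmpID, Salary}, closure = {EmpID, DeptID, Salary, MgrID} → lossless.
Decomposition 3: common = {City}, closure = {DeptID, Salary, City} → lossy.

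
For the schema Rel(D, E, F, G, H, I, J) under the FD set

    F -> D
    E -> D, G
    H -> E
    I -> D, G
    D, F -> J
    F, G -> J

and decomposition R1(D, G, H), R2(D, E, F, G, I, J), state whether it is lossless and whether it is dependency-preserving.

lossy and not dependency-preserving

Lossless test: (D, G)⁺ = {D, G}, which is a superkey of neither fragment — lossy.
Dependency preservation: the restricted closure of {H} across the fragments never reaches {E}, so H → E cannot be enforced without a join — not preserved.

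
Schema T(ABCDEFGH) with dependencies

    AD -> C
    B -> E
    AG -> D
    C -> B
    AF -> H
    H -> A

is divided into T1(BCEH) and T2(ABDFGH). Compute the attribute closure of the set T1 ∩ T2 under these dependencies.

T1 ∩ T2 = {BH}.
B → E applies, adding E
H → A applies, adding A
Closure: {ABEH}.

ABEH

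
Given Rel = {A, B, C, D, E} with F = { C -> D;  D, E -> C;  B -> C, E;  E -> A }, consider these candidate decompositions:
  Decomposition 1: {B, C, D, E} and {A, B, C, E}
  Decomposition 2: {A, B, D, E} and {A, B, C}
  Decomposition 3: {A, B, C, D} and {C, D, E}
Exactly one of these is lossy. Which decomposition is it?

Decomposition 3

Decomposition 1: common = {B, C, E}, closure = {A, B, C, D, E} → lossless.
Decomposition 2: common = {A, B}, closure = {A, B, C, D, E} → lossless.
Decomposition 3: common = {C, D}, closure = {C, D} → lossy.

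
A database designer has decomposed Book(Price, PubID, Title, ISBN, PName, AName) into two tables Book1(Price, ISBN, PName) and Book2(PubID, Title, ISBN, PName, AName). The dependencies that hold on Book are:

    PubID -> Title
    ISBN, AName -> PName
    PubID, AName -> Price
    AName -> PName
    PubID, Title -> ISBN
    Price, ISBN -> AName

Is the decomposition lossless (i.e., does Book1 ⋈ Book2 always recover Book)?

Common attributes: Book1 ∩ Book2 = {ISBN, PName}.
No dependency enlarges {ISBN, PName}, so (ISBN, PName)⁺ = {ISBN, PName}.
The closure contains neither all of Book1 = {Price, ISBN, PName} nor all of Book2 = {PubID, Title, ISBN, PName, AName}, so the common attributes are not a superkey of either fragment. The join is lossy.

No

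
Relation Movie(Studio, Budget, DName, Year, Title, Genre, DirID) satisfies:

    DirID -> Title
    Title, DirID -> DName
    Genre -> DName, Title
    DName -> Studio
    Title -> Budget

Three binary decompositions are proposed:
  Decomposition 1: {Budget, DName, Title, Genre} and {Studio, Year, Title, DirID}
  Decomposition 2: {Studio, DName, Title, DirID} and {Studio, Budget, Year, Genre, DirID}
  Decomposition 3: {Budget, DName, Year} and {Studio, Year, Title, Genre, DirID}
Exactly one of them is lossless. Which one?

Decomposition 2

Decomposition 1: common = {Title}, closure = {Budget, Title} → lossy.
Decomposition 2: common = {Studio, DirID}, closure = {Studio, Budget, DName, Title, DirID} → lossless.
Decomposition 3: common = {Year}, closure = {Year} → lossy.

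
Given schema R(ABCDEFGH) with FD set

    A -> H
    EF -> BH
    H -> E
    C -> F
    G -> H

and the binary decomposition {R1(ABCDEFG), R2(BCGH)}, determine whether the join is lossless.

Common attributes: R1 ∩ R2 = {BCG}.
Closure of {BCG}: C → F applies, adding F; G → H applies, adding H; H → E applies, adding E. So (BCG)⁺ = {BCEFGH}.
This closure contains every attribute of R2, so R1 ∩ R2 → R2. The join is lossless.

Yes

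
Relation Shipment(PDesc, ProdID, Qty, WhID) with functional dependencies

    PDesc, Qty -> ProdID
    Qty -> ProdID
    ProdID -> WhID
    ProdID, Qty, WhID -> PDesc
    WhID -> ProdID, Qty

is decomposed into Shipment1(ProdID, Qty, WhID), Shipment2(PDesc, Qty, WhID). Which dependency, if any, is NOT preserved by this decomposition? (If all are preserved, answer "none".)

none

PDesc, Qty → ProdID: restricted closure across fragments reaches ProdID.
Qty → ProdID lies within Shipment1.
ProdID → WhID lies within Shipment1.
ProdID, Qty, WhID → PDesc: restricted closure across fragments reaches PDesc.
WhID → ProdID, Qty lies within Shipment1.
Every dependency is enforceable on the fragments, so the decomposition is dependency-preserving.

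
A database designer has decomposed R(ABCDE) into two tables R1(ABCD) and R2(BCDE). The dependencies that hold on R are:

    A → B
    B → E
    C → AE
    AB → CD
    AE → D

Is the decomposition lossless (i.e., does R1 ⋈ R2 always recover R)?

Common attributes: R1 ∩ R2 = {BCD}.
Closure of {BCD}: B → E applies, adding E; C → AE applies, adding A. So (BCD)⁺ = {ABCDE}.
This closure contains every attribute of R1, so R1 ∩ R2 → R1. The join is lossless.

Yes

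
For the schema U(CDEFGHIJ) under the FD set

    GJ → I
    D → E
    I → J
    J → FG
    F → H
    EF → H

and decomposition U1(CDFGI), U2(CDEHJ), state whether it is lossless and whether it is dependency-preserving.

Lossless test: (CD)⁺ = {CDE}, which is a superkey of neither fragment — lossy.
Dependency preservation: the restricted closure of {GJ} across the fragments never reaches {I}, so GJ → I cannot be enforced without a join — not preserved.

lossy and not dependency-preserving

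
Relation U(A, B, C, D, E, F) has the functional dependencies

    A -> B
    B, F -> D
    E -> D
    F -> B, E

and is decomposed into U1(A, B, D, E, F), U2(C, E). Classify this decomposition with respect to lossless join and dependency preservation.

lossy but dependency-preserving

Lossless test: (E)⁺ = {D, E}, which is a superkey of neither fragment — lossy.
Dependency preservation: every FD's attributes lie within a single fragment, so each can be enforced locally — preserved.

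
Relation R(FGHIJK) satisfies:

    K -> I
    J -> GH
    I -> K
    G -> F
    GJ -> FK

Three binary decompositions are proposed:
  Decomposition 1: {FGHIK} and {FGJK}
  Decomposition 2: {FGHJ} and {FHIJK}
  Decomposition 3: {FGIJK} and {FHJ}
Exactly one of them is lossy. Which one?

Decomposition 1

Decomposition 1: common = {FGK}, closure = {FGIK} → lossy.
Decomposition 2: common = {FHJ}, closure = {FGHIJK} → lossless.
Decomposition 3: common = {FJ}, closure = {FGHIJK} → lossless.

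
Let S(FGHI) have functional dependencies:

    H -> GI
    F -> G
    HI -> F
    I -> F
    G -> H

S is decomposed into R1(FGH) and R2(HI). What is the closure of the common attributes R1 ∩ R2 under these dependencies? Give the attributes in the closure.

FGHI

R1 ∩ R2 = {H}.
H → GI applies, adding GI
HI → F applies, adding F
Closure: {FGHI}.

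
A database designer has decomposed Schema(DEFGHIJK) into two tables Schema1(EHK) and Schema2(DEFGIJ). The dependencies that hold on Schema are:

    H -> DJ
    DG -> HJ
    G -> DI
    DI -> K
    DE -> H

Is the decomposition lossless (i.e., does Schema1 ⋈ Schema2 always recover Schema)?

Common attributes: Schema1 ∩ Schema2 = {E}.
No dependency enlarges {E}, so (E)⁺ = {E}.
The closure contains neither all of Schema1 = {EHK} nor all of Schema2 = {DEFGIJ}, so the common attributes are not a superkey of either fragment. The join is lossy.

No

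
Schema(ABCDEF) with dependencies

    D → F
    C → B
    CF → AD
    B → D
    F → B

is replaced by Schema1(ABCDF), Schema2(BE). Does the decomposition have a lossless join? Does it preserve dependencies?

lossy but dependency-preserving

Lossless test: (B)⁺ = {BDF}, which is a superkey of neither fragment — lossy.
Dependency preservation: every FD's attributes lie within a single fragment, so each can be enforced locally — preserved.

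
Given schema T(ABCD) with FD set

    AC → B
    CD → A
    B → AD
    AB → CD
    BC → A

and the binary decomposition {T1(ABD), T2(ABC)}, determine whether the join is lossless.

Common attributes: T1 ∩ T2 = {AB}.
Closure of {AB}: B → AD applies, adding D; AB → CD applies, adding C. So (AB)⁺ = {ABCD}.
This closure contains every attribute of T1, so T1 ∩ T2 → T1. The join is lossless.

Yes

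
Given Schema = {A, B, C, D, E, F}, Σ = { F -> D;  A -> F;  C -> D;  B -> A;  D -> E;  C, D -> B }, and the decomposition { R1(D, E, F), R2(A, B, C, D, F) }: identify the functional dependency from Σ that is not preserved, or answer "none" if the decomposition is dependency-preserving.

F → D lies within R1.
A → F lies within R2.
C → D lies within R2.
B → A lies within R2.
D → E lies within R1.
C, D → B lies within R2.
Every dependency is enforceable on the fragments, so the decomposition is dependency-preserving.

none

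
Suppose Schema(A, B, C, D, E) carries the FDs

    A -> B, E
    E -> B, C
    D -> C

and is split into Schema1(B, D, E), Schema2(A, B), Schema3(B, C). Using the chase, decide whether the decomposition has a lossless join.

Chase test. Columns are A, B, C, D, E; row i has aⱼ where attribute j ∈ Schemai, else bᵢⱼ.
Initial tableau (one row per fragment):
  row 1: b11 a2 b13 a4 a5
  row 2: a1 a2 b23 b24 b25
  row 3: b31 a2 a3 b34 b35
No row becomes fully distinguished — the join is lossy.

No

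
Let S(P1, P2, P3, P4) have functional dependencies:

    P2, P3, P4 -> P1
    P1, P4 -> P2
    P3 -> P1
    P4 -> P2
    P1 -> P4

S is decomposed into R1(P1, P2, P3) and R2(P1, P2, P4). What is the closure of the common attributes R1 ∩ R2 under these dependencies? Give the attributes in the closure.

R1 ∩ R2 = {P1, P2}.
P1 → P4 applies, adding P4
Closure: {P1, P2, P4}.

P1, P2, P4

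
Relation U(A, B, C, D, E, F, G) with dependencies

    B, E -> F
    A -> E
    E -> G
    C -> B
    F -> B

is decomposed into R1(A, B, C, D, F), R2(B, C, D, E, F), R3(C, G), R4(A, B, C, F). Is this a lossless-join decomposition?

Chase test. Columns are A, B, C, D, E, F, G; row i has aⱼ where attribute j ∈ Ri, else bᵢⱼ.
Initial tableau (one row per fragment):
  row 1: a1 a2 a3 a4 b15 a6 b17
  row 2: b21 a2 a3 a4 a5 a6 b27
  row 3: b31 b32 a3 b34 b35 b36 a7
  row 4: a1 a2 a3 b44 b45 a6 b47
Rows 1 and 4 agree on A; apply A→E and equate their E entries.
Rows 1 and 4 agree on E; apply E→G and equate their G entries.
Rows 1 and 3 agree on C; apply C→B and equate their B entries.
No row becomes fully distinguished — the join is lossy.

No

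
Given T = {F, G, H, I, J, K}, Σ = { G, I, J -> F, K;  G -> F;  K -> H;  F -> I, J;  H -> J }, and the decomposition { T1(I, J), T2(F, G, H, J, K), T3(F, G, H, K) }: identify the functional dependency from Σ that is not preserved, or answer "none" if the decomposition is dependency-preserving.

Check F → I, J: no single fragment contains all of {F, I, J}, and the restricted closure of {F} across the fragments never reaches {I, J}.
G, I, J → F, K is preserved.
G → F is preserved.
K → H is preserved.
H → J is preserved.

F -> I, J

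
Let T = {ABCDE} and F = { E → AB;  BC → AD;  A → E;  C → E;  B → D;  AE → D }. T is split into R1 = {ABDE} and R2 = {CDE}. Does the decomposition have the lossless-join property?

Yes

Common attributes: R1 ∩ R2 = {DE}.
Closure of {DE}: E → AB applies, adding AB. So (DE)⁺ = {ABDE}.
This closure contains every attribute of R1, so R1 ∩ R2 → R1. The join is lossless.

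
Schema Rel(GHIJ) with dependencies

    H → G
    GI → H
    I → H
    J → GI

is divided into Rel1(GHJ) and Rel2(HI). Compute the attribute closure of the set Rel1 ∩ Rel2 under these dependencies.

GH

Rel1 ∩ Rel2 = {H}.
H → G applies, adding G
Closure: {GH}.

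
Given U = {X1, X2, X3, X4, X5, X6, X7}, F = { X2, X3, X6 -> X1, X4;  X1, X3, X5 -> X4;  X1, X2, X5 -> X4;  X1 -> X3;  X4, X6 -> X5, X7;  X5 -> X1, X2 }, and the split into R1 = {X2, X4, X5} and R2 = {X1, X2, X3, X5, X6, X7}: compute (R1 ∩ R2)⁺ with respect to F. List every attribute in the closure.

X1, X2, X3, X4, X5

R1 ∩ R2 = {X2, X5}.
X5 → X1, X2 applies, adding X1
X1, X2, X5 → X4 applies, adding X4
X1 → X3 applies, adding X3
Closure: {X1, X2, X3, X4, X5}.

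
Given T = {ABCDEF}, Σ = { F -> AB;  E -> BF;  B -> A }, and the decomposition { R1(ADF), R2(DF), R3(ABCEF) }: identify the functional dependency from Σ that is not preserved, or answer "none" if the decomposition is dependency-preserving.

F → AB lies within R3.
E → BF lies within R3.
B → A lies within R3.
Every dependency is enforceable on the fragments, so the decomposition is dependency-preserving.

none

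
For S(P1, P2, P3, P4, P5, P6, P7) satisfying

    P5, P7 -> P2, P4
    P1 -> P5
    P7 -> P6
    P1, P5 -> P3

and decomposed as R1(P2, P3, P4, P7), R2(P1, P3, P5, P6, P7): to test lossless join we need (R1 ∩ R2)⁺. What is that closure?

R1 ∩ R2 = {P3, P7}.
P7 → P6 applies, adding P6
Closure: {P3, P6, P7}.

P3, P6, P7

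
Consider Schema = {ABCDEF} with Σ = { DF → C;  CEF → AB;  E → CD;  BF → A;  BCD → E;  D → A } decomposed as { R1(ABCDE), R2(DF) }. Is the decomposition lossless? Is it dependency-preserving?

Lossless test: (D)⁺ = {AD}, which is a superkey of neither fragment — lossy.
Dependency preservation: the restricted closure of {DF} across the fragments never reaches {C}, so DF → C cannot be enforced without a join — not preserved.

lossy and not dependency-preserving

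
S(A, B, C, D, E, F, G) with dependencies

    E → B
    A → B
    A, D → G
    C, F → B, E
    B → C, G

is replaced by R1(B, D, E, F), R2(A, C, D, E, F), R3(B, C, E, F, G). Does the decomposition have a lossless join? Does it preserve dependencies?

lossless but not dependency-preserving

Lossless test (chase): Rows 1 and 2 agree on E; apply E→B and equate their B entries. Rows 1 and 2 agree on B; apply B→C, G and equate their C, G entries. Rows 1 and 3 agree on B; apply B→C, G and equate their C, G entries. Row 2 is now all distinguished symbols — the join is lossless.
Dependency preservation: the restricted closure of {A} across the fragments never reaches {B}, so A → B cannot be enforced without a join — not preserved.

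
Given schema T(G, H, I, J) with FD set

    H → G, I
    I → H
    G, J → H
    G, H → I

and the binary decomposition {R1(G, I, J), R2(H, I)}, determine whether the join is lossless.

Common attributes: R1 ∩ R2 = {I}.
Closure of {I}: I → H applies, adding H; H → G, I applies, adding G. So (I)⁺ = {G, H, I}.
This closure contains every attribute of R2, so R1 ∩ R2 → R2. The join is lossless.

Yes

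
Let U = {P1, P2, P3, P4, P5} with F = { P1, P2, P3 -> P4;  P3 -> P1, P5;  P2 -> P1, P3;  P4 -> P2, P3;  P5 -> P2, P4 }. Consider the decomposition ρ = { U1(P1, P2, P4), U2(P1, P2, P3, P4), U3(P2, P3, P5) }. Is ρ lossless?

Yes

Chase test. Columns are P1, P2, P3, P4, P5; row i has aⱼ where attribute j ∈ Ui, else bᵢⱼ.
Initial tableau (one row per fragment):
  row 1: a1 a2 b13 a4 b15
  row 2: a1 a2 a3 a4 b25
  row 3: b31 a2 a3 b34 a5
Rows 2 and 3 agree on P3; apply P3→P1, P5 and equate their P1, P5 entries.
Rows 1 and 2 agree on P2; apply P2→P1, P3 and equate their P1, P3 entries.
Rows 2 and 3 agree on P5; apply P5→P2, P4 and equate their P2, P4 entries.
Rows 1 and 2 agree on P3; apply P3→P1, P5 and equate their P1, P5 entries.
Row 1 is now all distinguished symbols — the join is lossless.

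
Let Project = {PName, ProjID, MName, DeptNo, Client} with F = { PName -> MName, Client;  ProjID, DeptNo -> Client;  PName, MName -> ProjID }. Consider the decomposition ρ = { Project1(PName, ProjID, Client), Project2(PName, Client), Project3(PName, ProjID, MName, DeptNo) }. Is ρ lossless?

Chase test. Columns are PName, ProjID, MName, DeptNo, Client; row i has aⱼ where attribute j ∈ Projecti, else bᵢⱼ.
Initial tableau (one row per fragment):
  row 1: a1 a2 b13 b14 a5
  row 2: a1 b22 b23 b24 a5
  row 3: a1 a2 a3 a4 b35
Rows 1 and 2 agree on PName; apply PName→MName, Client and equate their MName, Client entries.
Rows 1 and 3 agree on PName; apply PName→MName, Client and equate their MName, Client entries.
Rows 1 and 2 agree on PName, MName; apply PName, MName→ProjID and equate their ProjID entries.
Row 3 is now all distinguished symbols — the join is lossless.

Yes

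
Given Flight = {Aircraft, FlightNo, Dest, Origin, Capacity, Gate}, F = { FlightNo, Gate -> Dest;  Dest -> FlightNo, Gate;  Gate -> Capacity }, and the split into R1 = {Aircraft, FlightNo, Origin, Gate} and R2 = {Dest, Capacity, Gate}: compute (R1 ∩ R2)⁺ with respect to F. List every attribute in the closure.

Capacity, Gate

R1 ∩ R2 = {Gate}.
Gate → Capacity applies, adding Capacity
Closure: {Capacity, Gate}.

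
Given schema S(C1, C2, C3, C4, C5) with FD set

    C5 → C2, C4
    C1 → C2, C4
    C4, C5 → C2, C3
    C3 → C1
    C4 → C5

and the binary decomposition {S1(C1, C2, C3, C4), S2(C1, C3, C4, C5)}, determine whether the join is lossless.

Yes

Common attributes: S1 ∩ S2 = {C1, C3, C4}.
Closure of {C1, C3, C4}: C1 → C2, C4 applies, adding C2; C4 → C5 applies, adding C5. So (C1, C3, C4)⁺ = {C1, C2, C3, C4, C5}.
This closure contains every attribute of S1, so S1 ∩ S2 → S1. The join is lossless.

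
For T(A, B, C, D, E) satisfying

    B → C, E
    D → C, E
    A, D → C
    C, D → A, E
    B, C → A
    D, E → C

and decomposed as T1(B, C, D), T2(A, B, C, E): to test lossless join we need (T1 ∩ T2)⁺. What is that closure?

T1 ∩ T2 = {B, C}.
B → C, E applies, adding E
B, C → A applies, adding A
Closure: {A, B, C, E}.

A, B, C, E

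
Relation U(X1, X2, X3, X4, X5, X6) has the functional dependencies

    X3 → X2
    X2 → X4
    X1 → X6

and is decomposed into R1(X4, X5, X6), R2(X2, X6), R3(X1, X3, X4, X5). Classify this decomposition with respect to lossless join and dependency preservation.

Lossless test (chase): applying each FD to every pair of rows produces no changes in the tableau, so no row becomes fully distinguished — the join is lossy.
Dependency preservation: the restricted closure of {X3} across the fragments never reaches {X2}, so X3 → X2 cannot be enforced without a join — not preserved.

lossy and not dependency-preserving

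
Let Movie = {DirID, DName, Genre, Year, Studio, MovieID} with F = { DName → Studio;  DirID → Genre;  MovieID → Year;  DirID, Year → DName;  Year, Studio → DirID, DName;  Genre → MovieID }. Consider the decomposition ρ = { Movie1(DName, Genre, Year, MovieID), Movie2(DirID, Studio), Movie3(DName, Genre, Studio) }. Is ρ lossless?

No

Chase test. Columns are DirID, DName, Genre, Year, Studio, MovieID; row i has aⱼ where attribute j ∈ Moviei, else bᵢⱼ.
Initial tableau (one row per fragment):
  row 1: b11 a2 a3 a4 b15 a6
  row 2: a1 b22 b23 b24 a5 b26
  row 3: b31 a2 a3 b34 a5 b36
Rows 1 and 3 agree on DName; apply DName→Studio and equate their Studio entries.
Rows 1 and 3 agree on Genre; apply Genre→MovieID and equate their MovieID entries.
Rows 1 and 3 agree on MovieID; apply MovieID→Year and equate their Year entries.
Rows 1 and 3 agree on Year, Studio; apply Year, Studio→DirID, DName and equate their DirID, DName entries.
No row becomes fully distinguished — the join is lossy.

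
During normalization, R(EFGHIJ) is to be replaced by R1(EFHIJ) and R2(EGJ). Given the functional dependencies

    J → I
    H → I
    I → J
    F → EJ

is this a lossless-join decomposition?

Common attributes: R1 ∩ R2 = {EJ}.
Closure of {EJ}: J → I applies, adding I. So (EJ)⁺ = {EIJ}.
The closure contains neither all of R1 = {EFHIJ} nor all of R2 = {EGJ}, so the common attributes are not a superkey of either fragment. The join is lossy.

No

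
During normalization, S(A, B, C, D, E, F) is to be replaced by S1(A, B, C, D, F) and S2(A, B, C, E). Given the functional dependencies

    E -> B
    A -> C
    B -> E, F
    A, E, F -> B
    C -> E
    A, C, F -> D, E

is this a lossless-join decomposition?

Yes

Common attributes: S1 ∩ S2 = {A, B, C}.
Closure of {A, B, C}: B → E, F applies, adding E, F; A, C, F → D, E applies, adding D. So (A, B, C)⁺ = {A, B, C, D, E, F}.
This closure contains every attribute of S1, so S1 ∩ S2 → S1. The join is lossless.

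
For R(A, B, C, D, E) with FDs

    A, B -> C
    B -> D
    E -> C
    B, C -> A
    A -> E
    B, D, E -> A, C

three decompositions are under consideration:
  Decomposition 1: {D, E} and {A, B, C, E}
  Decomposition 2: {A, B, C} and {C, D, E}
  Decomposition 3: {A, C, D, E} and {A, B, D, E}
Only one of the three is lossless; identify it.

Decomposition 1: common = {E}, closure = {C, E} → lossy.
Decomposition 2: common = {C}, closure = {C} → lossy.
Decomposition 3: common = {A, D, E}, closure = {A, C, D, E} → lossless.

Decomposition 3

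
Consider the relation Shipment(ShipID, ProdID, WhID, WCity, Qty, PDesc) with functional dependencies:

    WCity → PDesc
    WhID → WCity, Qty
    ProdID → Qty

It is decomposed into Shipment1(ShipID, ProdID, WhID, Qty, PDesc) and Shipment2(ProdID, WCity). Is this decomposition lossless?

Common attributes: Shipment1 ∩ Shipment2 = {ProdID}.
Closure of {ProdID}: ProdID → Qty applies, adding Qty. So (ProdID)⁺ = {ProdID, Qty}.
The closure contains neither all of Shipment1 = {ShipID, ProdID, WhID, Qty, PDesc} nor all of Shipment2 = {ProdID, WCity}, so the common attributes are not a superkey of either fragment. The join is lossy.

No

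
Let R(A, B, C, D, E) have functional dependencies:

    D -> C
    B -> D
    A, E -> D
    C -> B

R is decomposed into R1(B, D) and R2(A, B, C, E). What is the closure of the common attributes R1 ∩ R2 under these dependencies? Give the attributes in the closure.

B, C, D

R1 ∩ R2 = {B}.
B → D applies, adding D
D → C applies, adding C
Closure: {B, C, D}.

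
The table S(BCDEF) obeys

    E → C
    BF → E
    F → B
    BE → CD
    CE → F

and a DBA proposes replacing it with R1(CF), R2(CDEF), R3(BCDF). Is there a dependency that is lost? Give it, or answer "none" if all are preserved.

E → C lies within R2.
BF → E: restricted closure across fragments reaches E.
F → B lies within R3.
BE → CD: restricted closure across fragments reaches CD.
CE → F lies within R2.
Every dependency is enforceable on the fragments, so the decomposition is dependency-preserving.

none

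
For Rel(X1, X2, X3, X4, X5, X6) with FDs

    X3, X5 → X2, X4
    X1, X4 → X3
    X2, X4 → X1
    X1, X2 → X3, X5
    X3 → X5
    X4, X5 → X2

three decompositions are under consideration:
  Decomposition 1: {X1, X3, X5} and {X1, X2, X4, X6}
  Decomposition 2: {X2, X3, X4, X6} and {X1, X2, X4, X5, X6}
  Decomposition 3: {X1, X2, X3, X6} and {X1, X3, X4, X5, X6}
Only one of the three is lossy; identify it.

Decomposition 1: common = {X1}, closure = {X1} → lossy.
Decomposition 2: common = {X2, X4, X6}, closure = {X1, X2, X3, X4, X5, X6} → lossless.
Decomposition 3: common = {X1, X3, X6}, closure = {X1, X2, X3, X4, X5, X6} → lossless.

Decomposition 1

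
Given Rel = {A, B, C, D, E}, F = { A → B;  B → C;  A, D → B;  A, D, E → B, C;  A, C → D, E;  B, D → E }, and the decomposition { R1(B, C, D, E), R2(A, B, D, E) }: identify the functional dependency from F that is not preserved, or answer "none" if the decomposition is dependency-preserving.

none

A → B lies within R2.
B → C lies within R1.
A, D → B lies within R2.
A, D, E → B, C: restricted closure across fragments reaches B, C.
A, C → D, E: restricted closure across fragments reaches D, E.
B, D → E lies within R1.
Every dependency is enforceable on the fragments, so the decomposition is dependency-preserving.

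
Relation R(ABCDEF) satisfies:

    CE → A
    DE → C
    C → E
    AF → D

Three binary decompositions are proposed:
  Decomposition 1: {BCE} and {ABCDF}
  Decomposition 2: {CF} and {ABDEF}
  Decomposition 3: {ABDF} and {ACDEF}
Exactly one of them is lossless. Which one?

Decomposition 1: common = {BC}, closure = {ABCE} → lossless.
Decomposition 2: common = {F}, closure = {F} → lossy.
Decomposition 3: common = {ADF}, closure = {ADF} → lossy.

Decomposition 1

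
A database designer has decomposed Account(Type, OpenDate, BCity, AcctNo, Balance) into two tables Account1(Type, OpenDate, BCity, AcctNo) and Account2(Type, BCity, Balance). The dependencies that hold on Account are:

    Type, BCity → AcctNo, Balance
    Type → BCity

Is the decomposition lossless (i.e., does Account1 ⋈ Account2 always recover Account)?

Yes

Common attributes: Account1 ∩ Account2 = {Type, BCity}.
Closure of {Type, BCity}: Type, BCity → AcctNo, Balance applies, adding AcctNo, Balance. So (Type, BCity)⁺ = {Type, BCity, AcctNo, Balance}.
This closure contains every attribute of Account2, so Account1 ∩ Account2 → Account2. The join is lossless.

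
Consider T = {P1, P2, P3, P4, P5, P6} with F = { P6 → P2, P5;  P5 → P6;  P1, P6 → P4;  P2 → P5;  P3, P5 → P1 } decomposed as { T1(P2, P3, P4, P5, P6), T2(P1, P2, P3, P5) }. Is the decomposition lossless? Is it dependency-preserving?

lossless but not dependency-preserving

Lossless test: (P2, P3, P5)⁺ = {P1, P2, P3, P4, P5, P6}, which contains all of one fragment — lossless.
Dependency preservation: the restricted closure of {P1, P6} across the fragments never reaches {P4}, so P1, P6 → P4 cannot be enforced without a join — not preserved.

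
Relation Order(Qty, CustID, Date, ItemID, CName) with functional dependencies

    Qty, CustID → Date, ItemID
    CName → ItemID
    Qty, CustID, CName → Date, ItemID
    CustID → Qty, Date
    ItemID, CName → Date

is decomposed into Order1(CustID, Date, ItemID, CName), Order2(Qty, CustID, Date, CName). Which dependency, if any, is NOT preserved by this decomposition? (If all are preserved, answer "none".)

none

Qty, CustID → Date, ItemID: restricted closure across fragments reaches Date, ItemID.
CName → ItemID lies within Order1.
Qty, CustID, CName → Date, ItemID: restricted closure across fragments reaches Date, ItemID.
CustID → Qty, Date lies within Order2.
ItemID, CName → Date lies within Order1.
Every dependency is enforceable on the fragments, so the decomposition is dependency-preserving.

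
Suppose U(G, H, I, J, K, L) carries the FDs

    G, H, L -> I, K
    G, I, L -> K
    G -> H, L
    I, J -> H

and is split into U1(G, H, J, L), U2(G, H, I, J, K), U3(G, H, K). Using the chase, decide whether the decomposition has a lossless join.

Yes

Chase test. Columns are G, H, I, J, K, L; row i has aⱼ where attribute j ∈ Ui, else bᵢⱼ.
Initial tableau (one row per fragment):
  row 1: a1 a2 b13 a4 b15 a6
  row 2: a1 a2 a3 a4 a5 b26
  row 3: a1 a2 b33 b34 a5 b36
Rows 1 and 2 agree on G; apply G→H, L and equate their H, L entries.
Rows 1 and 3 agree on G; apply G→H, L and equate their H, L entries.
Rows 1 and 2 agree on G, H, L; apply G, H, L→I, K and equate their I, K entries.
Rows 1 and 3 agree on G, H, L; apply G, H, L→I, K and equate their I, K entries.
Row 1 is now all distinguished symbols — the join is lossless.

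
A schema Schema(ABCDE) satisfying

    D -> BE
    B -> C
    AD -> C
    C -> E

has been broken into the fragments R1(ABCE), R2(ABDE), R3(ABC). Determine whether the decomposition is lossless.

Yes

Chase test. Columns are ABCDE; row i has aⱼ where attribute j ∈ Ri, else bᵢⱼ.
Initial tableau (one row per fragment):
  row 1: a1 a2 a3 b14 a5
  row 2: a1 a2 b23 a4 a5
  row 3: a1 a2 a3 b34 b35
Rows 1 and 2 agree on B; apply B→C and equate their C entries.
Rows 1 and 3 agree on C; apply C→E and equate their E entries.
Row 2 is now all distinguished symbols — the join is lossless.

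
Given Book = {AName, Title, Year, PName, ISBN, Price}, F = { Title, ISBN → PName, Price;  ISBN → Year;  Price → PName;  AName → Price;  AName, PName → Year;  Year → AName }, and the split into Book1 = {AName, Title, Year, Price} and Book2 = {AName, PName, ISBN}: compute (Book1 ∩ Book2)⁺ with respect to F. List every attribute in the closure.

AName, Year, PName, Price

Book1 ∩ Book2 = {AName}.
AName → Price applies, adding Price
Price → PName applies, adding PName
AName, PName → Year applies, adding Year
Closure: {AName, Year, PName, Price}.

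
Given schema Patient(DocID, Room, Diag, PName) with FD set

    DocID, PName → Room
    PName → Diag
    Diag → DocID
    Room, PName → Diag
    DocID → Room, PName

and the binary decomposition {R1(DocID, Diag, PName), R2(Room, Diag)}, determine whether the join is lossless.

Yes

Common attributes: R1 ∩ R2 = {Diag}.
Closure of {Diag}: Diag → DocID applies, adding DocID; DocID → Room, PName applies, adding Room, PName. So (Diag)⁺ = {DocID, Room, Diag, PName}.
This closure contains every attribute of R1, so R1 ∩ R2 → R1. The join is lossless.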